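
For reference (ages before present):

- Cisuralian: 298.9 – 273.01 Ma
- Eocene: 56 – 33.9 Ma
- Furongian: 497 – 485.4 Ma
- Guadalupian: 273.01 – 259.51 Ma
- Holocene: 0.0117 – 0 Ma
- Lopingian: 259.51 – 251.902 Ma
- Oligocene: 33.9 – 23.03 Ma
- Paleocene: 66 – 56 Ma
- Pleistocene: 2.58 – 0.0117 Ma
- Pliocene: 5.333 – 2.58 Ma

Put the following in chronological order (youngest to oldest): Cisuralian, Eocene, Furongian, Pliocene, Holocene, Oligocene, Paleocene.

Read off each span (Ma): Cisuralian 298.9–273.01; Eocene 56–33.9; Furongian 497–485.4; Pliocene 5.333–2.58; Holocene 0.0117–0; Oligocene 33.9–23.03; Paleocene 66–56.
Larger Ma is older, so oldest→youngest is Furongian, Cisuralian, Paleocene, Eocene, Oligocene, Pliocene, Holocene; reverse it for youngest→oldest.

Holocene, Pliocene, Oligocene, Eocene, Paleocene, Cisuralian, Furongian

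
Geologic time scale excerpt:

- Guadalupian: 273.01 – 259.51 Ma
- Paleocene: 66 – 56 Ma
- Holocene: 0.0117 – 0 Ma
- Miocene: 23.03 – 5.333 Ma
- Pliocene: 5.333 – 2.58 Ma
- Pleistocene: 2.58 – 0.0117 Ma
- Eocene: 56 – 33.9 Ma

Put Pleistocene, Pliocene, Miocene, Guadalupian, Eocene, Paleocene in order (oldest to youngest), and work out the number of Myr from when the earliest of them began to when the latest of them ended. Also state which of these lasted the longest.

From the excerpt: Pleistocene 2.58–0.0117; Pliocene 5.333–2.58; Miocene 23.03–5.333; Guadalupian 273.01–259.51; Eocene 56–33.9; Paleocene 66–56 (Ma).
Larger Ma is earlier, so the oldest is Guadalupian and the youngest is Pleistocene; oldest to youngest: Guadalupian, Paleocene, Eocene, Miocene, Pliocene, Pleistocene.
Oldest start 273.01 minus youngest end 0.0117 gives 272.9983 Myr overall.
Individual lengths (start − end): Miocene 17.697; Paleocene 10; Eocene 22.1; Pliocene 2.753; Pleistocene 2.5683; Guadalupian 13.5. The largest is Eocene at 22.1 Myr.

Guadalupian → Paleocene → Eocene → Miocene → Pliocene → Pleistocene; total span 272.9983 Myr; longest is Eocene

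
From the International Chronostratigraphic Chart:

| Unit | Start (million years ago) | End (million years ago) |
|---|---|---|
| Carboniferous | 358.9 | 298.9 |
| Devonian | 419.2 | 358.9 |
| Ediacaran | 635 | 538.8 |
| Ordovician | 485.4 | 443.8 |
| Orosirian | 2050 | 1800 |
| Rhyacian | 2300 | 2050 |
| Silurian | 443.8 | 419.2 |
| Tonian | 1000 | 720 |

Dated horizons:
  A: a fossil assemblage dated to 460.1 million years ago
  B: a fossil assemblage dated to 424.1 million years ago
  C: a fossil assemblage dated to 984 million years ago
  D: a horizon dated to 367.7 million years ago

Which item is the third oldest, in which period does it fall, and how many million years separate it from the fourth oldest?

Sorted oldest-first by Ma: C (984), A (460.1), B (424.1), D (367.7).
The third oldest is B at 424.1 Ma, which lies in 443.8–419.2 Ma: the Silurian.
The fourth oldest is D at 367.7 Ma; separation = |424.1 − 367.7| = 56.4 Myr.

B, in the Silurian; 56.4 million years to D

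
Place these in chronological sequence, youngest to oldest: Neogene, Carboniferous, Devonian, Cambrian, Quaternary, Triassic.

Group by era (each group listed oldest first) — Paleozoic: Cambrian, Devonian, Carboniferous; Mesozoic: Triassic; Cenozoic: Neogene, Quaternary. The eras run Paleozoic → Mesozoic → Cenozoic. Concatenating the groups in that era order and then reversing gives youngest to oldest.

Quaternary, Neogene, Triassic, Carboniferous, Devonian, Cambrian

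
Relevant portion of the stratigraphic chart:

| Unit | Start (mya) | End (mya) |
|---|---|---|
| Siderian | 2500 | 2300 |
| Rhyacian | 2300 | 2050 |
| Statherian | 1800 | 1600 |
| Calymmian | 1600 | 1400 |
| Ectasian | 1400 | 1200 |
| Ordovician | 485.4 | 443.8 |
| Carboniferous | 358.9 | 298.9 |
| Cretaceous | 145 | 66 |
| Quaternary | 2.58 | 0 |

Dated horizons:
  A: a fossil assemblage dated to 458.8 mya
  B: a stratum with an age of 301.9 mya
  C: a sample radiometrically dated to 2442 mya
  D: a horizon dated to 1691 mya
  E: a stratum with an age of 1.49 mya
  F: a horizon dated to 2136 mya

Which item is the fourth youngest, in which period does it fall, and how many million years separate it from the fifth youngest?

D, in the Statherian; 445 million years to F

Sorted youngest-first by Ma: E (1.49), B (301.9), A (458.8), D (1691), F (2136), C (2442).
The fourth youngest is D at 1691 Ma, which lies in 1800–1600 Ma: the Statherian.
The fifth youngest is F at 2136 Ma; separation = |1691 − 2136| = 445 Myr.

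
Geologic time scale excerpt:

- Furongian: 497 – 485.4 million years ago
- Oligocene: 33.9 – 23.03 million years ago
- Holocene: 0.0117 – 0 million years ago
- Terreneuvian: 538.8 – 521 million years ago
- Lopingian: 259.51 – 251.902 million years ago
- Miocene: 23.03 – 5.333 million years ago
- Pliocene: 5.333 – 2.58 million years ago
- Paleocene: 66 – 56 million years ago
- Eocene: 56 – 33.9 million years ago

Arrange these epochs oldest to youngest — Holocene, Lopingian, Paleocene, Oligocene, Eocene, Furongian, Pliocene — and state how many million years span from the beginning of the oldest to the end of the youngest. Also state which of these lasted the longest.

Furongian, Lopingian, Paleocene, Eocene, Oligocene, Pliocene, Holocene; total span 497 Myr; longest is Eocene

From the excerpt: Holocene 0.0117–0; Lopingian 259.51–251.902; Paleocene 66–56; Oligocene 33.9–23.03; Eocene 56–33.9; Furongian 497–485.4; Pliocene 5.333–2.58 (Ma).
Larger Ma is earlier, so the oldest is Furongian and the youngest is Holocene; oldest to youngest: Furongian, Lopingian, Paleocene, Eocene, Oligocene, Pliocene, Holocene.
Oldest start 497 minus youngest end 0 gives 497 Myr overall.
Individual lengths (start − end): Furongian 11.6; Paleocene 10; Eocene 22.1; Lopingian 7.608; Pliocene 2.753; Holocene 0.0117; Oligocene 10.87. The largest is Eocene at 22.1 Myr.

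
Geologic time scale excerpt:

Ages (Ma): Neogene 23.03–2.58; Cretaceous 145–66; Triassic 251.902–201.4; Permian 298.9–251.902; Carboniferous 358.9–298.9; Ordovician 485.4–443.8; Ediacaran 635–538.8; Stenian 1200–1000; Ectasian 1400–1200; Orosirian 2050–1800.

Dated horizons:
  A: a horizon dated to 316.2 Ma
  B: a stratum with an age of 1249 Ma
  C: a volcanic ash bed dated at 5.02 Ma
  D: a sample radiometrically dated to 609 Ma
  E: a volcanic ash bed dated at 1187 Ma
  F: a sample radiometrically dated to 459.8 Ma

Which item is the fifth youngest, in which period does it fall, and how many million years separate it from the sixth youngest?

E, in the Stenian; 62 million years to B

Sorted youngest-first by Ma: C (5.02), A (316.2), F (459.8), D (609), E (1187), B (1249).
The fifth youngest is E at 1187 Ma, which lies in 1200–1000 Ma: the Stenian.
The sixth youngest is B at 1249 Ma; separation = |1187 − 1249| = 62 Myr.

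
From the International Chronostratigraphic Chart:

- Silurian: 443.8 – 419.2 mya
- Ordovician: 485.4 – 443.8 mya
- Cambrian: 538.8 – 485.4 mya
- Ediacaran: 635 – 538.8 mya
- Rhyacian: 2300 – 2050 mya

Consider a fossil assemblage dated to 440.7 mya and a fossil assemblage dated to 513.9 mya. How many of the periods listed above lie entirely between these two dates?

1

The older date is 513.9 Ma and the younger is 440.7 Ma.
Periods with start < 513.9 and end > 440.7 Ma: Ordovician (485.4–443.8).
That is 1 complete period.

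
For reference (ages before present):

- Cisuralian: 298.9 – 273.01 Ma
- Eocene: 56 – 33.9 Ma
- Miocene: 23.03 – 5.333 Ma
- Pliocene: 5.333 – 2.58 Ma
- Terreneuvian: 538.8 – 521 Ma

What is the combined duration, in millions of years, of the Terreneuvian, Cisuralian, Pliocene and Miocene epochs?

Duration is start − end for each: (538.8 − 521) + (298.9 − 273.01) + (5.333 − 2.58) + (23.03 − 5.333).
That is 17.8 + 25.89 + 2.753 + 17.697, which totals 64.14 million years.

64.14 million years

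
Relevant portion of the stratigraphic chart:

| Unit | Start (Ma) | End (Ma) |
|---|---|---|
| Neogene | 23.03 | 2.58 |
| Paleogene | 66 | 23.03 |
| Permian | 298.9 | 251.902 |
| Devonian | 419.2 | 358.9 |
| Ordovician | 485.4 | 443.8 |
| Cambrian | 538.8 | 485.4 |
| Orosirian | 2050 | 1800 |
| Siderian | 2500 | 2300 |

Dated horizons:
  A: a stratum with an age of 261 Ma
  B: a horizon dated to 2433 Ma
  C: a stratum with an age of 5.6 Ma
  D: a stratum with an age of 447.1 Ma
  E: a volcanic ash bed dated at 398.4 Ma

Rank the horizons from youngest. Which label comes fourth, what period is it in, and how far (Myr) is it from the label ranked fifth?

Sorted youngest-first by Ma: C (5.6), A (261), E (398.4), D (447.1), B (2433).
The fourth youngest is D at 447.1 Ma, which lies in 485.4–443.8 Ma: the Ordovician.
The fifth youngest is B at 2433 Ma; separation = |447.1 − 2433| = 1985.9 Myr.

D, in the Ordovician; 1985.9 million years to B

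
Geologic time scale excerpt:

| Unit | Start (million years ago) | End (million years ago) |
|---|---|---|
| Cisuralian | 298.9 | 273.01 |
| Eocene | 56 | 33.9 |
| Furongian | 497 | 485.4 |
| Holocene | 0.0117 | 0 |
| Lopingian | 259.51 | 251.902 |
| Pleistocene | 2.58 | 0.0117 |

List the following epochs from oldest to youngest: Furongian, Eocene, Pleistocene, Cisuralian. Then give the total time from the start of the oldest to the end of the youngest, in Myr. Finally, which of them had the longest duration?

Furongian → Cisuralian → Eocene → Pleistocene; total span 496.9883 Myr; longest is Cisuralian

Start ages (Ma): Furongian 497, Cisuralian 298.9, Eocene 56, Pleistocene 2.58.
Ordered oldest to youngest: Furongian, Cisuralian, Eocene, Pleistocene.
Span = 497 − 0.0117 = 496.9883 Myr.
Durations: Eocene 22.1, Pleistocene 2.5683, Furongian 11.6, Cisuralian 25.89 → longest is Cisuralian (25.89 Myr).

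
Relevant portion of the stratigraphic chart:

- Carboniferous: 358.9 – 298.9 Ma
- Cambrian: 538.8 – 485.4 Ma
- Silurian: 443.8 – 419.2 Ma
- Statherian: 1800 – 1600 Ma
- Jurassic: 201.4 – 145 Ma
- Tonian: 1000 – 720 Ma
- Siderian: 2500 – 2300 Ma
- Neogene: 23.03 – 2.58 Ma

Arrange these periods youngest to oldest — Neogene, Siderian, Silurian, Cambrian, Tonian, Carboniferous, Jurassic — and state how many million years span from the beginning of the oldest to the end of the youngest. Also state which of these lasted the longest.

Neogene, Jurassic, Carboniferous, Silurian, Cambrian, Tonian, Siderian; total span 2497.42 Myr; longest is Tonian

Start ages (Ma): Siderian 2500, Tonian 1000, Cambrian 538.8, Silurian 443.8, Carboniferous 358.9, Jurassic 201.4, Neogene 23.03.
Ordered youngest to oldest: Neogene, Jurassic, Carboniferous, Silurian, Cambrian, Tonian, Siderian.
Span = 2500 − 2.58 = 2497.42 Myr.
Durations: Cambrian 53.4, Jurassic 56.4, Carboniferous 60, Siderian 200, Neogene 20.45, Tonian 280, Silurian 24.6 → longest is Tonian (280 Myr).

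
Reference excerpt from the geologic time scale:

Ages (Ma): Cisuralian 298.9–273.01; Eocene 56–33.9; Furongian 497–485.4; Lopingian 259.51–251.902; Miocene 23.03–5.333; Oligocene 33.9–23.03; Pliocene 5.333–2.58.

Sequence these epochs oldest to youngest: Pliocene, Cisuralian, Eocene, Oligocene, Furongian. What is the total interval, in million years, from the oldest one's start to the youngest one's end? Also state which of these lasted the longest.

Furongian, Cisuralian, Eocene, Oligocene, Pliocene; total span 494.42 Myr; longest is Cisuralian

Start ages (Ma): Furongian 497, Cisuralian 298.9, Eocene 56, Oligocene 33.9, Pliocene 5.333.
Ordered oldest to youngest: Furongian, Cisuralian, Eocene, Oligocene, Pliocene.
Span = 497 − 2.58 = 494.42 Myr.
Durations: Furongian 11.6, Oligocene 10.87, Eocene 22.1, Cisuralian 25.89, Pliocene 2.753 → longest is Cisuralian (25.89 Myr).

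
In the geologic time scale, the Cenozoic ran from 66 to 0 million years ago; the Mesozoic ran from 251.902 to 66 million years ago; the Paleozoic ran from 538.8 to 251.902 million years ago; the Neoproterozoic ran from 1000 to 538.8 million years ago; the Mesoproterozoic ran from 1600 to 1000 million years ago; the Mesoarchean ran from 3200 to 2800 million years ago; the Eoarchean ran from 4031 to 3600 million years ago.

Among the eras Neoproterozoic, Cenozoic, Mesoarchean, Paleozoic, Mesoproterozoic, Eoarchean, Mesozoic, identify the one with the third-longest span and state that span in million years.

Eoarchean, 431 million years

Durations: Neoproterozoic 461.2; Cenozoic 66; Mesoarchean 400; Paleozoic 286.898; Mesoproterozoic 600; Eoarchean 431; Mesozoic 185.902 Myr.
Sorted longest-first: Mesoproterozoic (600), Neoproterozoic (461.2), Eoarchean (431), Mesoarchean (400), Paleozoic (286.898), Mesozoic (185.902), Cenozoic (66).
The third longest is Eoarchean at 431 Myr.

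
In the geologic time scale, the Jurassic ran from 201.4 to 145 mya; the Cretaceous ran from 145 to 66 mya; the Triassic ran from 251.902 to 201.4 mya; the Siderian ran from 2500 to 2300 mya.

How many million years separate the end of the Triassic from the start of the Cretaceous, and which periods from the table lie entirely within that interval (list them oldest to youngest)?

End of Triassic = 201.4 Ma; start of Cretaceous = 145 Ma.
Gap = 201.4 − 145 = 56.4 Myr.
Periods wholly inside 201.4–145 Ma: Jurassic (201.4–145).

56.4 million years; Jurassic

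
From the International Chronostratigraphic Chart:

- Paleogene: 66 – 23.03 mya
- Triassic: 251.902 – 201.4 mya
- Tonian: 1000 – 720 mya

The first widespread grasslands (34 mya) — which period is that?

34 Ma lies between 66 and 23.03 Ma, so it falls in the Paleogene.

Paleogene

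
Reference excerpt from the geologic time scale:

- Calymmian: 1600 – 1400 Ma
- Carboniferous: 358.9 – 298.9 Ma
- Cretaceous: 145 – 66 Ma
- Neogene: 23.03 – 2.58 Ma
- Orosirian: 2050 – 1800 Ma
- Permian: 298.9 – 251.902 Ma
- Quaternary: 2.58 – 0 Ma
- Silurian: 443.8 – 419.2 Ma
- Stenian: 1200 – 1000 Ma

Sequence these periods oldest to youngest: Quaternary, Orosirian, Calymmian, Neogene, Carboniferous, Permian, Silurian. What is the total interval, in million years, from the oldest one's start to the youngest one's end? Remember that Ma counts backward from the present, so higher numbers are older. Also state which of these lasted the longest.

Start ages (Ma): Orosirian 2050, Calymmian 1600, Silurian 443.8, Carboniferous 358.9, Permian 298.9, Neogene 23.03, Quaternary 2.58.
Ordered oldest to youngest: Orosirian, Calymmian, Silurian, Carboniferous, Permian, Neogene, Quaternary.
Span = 2050 − 0 = 2050 Myr.
Durations: Orosirian 250, Neogene 20.45, Carboniferous 60, Calymmian 200, Silurian 24.6, Permian 46.998, Quaternary 2.58 → longest is Orosirian (250 Myr).

Orosirian → Calymmian → Silurian → Carboniferous → Permian → Neogene → Quaternary; total span 2050 Myr; longest is Orosirian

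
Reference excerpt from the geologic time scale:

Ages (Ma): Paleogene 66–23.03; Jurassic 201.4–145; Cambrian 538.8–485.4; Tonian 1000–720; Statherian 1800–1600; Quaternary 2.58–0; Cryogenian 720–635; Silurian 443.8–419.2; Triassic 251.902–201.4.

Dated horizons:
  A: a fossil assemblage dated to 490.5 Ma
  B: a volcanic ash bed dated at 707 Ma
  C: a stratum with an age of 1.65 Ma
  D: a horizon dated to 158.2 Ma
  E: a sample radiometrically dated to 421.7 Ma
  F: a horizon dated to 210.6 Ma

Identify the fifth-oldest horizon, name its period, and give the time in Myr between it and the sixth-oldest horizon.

D, in the Jurassic; 156.55 million years to C

Larger Ma means older, so oldest first: B 707 > A 490.5 > E 421.7 > F 210.6 > D 158.2 > C 1.65.
Counting 5 along gives D (158.2 Ma); the excerpt puts that inside the Jurassic, 201.4–145 Ma.
Next in line is C (1.65 Ma), and 158.2 − 1.65 = 156.55 Myr.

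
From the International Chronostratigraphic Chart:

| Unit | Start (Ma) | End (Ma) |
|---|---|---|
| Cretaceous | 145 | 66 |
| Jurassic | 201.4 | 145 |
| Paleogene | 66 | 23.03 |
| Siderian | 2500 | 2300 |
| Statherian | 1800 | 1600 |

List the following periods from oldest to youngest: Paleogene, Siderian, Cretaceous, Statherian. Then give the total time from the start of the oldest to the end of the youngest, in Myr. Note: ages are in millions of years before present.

From the excerpt: Paleogene 66–23.03; Siderian 2500–2300; Cretaceous 145–66; Statherian 1800–1600 (Ma).
Larger Ma is earlier, so the oldest is Siderian and the youngest is Paleogene; oldest to youngest: Siderian, Statherian, Cretaceous, Paleogene.
Oldest start 2500 minus youngest end 23.03 gives 2476.97 Myr overall.

Siderian → Statherian → Cretaceous → Paleogene; total span 2476.97 Myr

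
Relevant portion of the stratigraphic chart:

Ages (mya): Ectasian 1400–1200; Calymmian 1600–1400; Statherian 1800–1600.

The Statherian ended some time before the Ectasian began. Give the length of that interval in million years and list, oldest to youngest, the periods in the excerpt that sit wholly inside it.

200 million years; Calymmian

The Statherian closes at 1600 Ma and the Ectasian opens at 1400 Ma, so the interval is 1600 − 1400 = 200 Myr.
A period fits inside if it starts at or after 1600 Ma and ends at or before 1400 Ma; oldest first that gives Calymmian.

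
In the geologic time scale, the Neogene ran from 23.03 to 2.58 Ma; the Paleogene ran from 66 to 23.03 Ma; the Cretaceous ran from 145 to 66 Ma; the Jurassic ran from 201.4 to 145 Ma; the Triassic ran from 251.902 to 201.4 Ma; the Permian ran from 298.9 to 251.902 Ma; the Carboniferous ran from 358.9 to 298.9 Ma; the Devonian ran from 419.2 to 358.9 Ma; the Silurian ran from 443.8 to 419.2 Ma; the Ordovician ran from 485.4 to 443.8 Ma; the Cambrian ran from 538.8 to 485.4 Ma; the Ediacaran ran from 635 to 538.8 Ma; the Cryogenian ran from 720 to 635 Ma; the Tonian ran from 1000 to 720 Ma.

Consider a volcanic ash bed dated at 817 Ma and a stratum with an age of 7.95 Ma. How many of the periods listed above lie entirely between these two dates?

12

The older date is 817 Ma and the younger is 7.95 Ma.
Periods with start < 817 and end > 7.95 Ma: Cryogenian (720–635), Ediacaran (635–538.8), Cambrian (538.8–485.4), Ordovician (485.4–443.8), Silurian (443.8–419.2), Devonian (419.2–358.9), Carboniferous (358.9–298.9), Permian (298.9–251.902), Triassic (251.902–201.4), Jurassic (201.4–145), Cretaceous (145–66), Paleogene (66–23.03).
That is 12 complete periods.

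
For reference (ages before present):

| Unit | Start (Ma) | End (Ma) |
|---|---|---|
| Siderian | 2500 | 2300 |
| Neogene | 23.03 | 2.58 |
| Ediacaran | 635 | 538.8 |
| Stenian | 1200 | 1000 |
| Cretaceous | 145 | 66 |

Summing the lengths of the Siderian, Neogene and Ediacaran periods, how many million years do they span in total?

316.65 million years

Each duration: Siderian = 200; Neogene = 20.45; Ediacaran = 96.2.
Sum: 200 + 20.45 + 96.2 = 316.65 Myr.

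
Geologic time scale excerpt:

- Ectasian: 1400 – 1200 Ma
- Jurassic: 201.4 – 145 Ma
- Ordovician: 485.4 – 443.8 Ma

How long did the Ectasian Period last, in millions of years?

1400 − 1200 = 200 million years.

200 million years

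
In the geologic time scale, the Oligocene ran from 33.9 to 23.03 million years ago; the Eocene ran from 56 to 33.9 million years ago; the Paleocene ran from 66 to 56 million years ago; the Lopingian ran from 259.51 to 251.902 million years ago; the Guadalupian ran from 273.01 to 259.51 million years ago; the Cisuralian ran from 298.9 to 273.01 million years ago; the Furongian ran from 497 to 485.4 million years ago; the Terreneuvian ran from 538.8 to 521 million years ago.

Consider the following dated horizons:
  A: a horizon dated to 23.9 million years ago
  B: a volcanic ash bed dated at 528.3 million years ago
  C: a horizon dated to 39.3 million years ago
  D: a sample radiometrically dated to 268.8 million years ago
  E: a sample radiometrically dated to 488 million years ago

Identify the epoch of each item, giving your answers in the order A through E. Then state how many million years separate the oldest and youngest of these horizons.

Match each age against the start–end ranges in the excerpt: A = 23.9 Ma → Oligocene (33.9–23.03); B = 528.3 Ma → Terreneuvian (538.8–521); C = 39.3 Ma → Eocene (56–33.9); D = 268.8 Ma → Guadalupian (273.01–259.51); E = 488 Ma → Furongian (497–485.4).
The largest age is 528.3 Ma and the smallest is 23.9 Ma; their difference is 504.4 Myr.

A — Oligocene; B — Terreneuvian; C — Eocene; D — Guadalupian; E — Furongian; span 504.4 million years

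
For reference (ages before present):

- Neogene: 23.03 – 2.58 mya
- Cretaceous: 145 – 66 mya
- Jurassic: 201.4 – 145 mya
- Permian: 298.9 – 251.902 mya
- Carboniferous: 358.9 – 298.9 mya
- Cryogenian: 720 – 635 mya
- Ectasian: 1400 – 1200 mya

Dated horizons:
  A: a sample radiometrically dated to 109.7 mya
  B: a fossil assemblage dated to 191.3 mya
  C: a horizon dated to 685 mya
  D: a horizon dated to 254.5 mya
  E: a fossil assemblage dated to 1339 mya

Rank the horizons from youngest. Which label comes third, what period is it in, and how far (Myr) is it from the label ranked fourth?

Sorted youngest-first by Ma: A (109.7), B (191.3), D (254.5), C (685), E (1339).
The third youngest is D at 254.5 Ma, which lies in 298.9–251.902 Ma: the Permian.
The fourth youngest is C at 685 Ma; separation = |254.5 − 685| = 430.5 Myr.

D, in the Permian; 430.5 million years to C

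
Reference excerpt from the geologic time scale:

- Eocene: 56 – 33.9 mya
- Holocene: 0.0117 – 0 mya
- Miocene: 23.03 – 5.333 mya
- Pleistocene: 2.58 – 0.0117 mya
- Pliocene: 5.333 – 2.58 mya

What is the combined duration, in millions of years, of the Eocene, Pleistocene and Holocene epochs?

24.68 million years

Each duration: Eocene = 22.1; Pleistocene = 2.5683; Holocene = 0.0117.
Sum: 22.1 + 2.5683 + 0.0117 = 24.68 Myr.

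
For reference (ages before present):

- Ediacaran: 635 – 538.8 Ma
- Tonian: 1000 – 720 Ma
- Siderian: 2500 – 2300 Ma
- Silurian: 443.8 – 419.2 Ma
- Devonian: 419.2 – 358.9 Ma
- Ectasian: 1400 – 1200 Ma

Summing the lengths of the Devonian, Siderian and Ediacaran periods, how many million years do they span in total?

Duration is start − end for each: (419.2 − 358.9) + (2500 − 2300) + (635 − 538.8).
That is 60.3 + 200 + 96.2, which totals 356.5 million years.

356.5 million years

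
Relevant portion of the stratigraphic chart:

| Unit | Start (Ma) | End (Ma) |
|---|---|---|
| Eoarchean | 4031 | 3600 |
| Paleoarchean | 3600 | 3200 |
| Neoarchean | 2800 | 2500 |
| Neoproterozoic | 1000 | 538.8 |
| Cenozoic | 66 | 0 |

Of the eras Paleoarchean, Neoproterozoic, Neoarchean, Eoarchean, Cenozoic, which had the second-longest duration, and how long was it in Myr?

Start − end for each: Paleoarchean 3600 − 3200 = 400; Neoproterozoic 1000 − 538.8 = 461.2; Neoarchean 2800 − 2500 = 300; Eoarchean 4031 − 3600 = 431; Cenozoic 66 − 0 = 66.
Ranking these from longest: Neoproterozoic > Eoarchean > Paleoarchean > Neoarchean > Cenozoic.
Position 2 in that ranking is Eoarchean, which lasted 431 Myr.

Eoarchean, 431 million years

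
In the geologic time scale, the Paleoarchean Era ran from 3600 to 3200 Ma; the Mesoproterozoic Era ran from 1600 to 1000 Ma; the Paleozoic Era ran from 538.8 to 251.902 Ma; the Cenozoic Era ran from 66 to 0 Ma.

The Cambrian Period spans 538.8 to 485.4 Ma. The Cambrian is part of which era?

Paleozoic

The Cambrian (538.8–485.4 Ma) lies entirely within 538.8–251.902 Ma, the Paleozoic Era.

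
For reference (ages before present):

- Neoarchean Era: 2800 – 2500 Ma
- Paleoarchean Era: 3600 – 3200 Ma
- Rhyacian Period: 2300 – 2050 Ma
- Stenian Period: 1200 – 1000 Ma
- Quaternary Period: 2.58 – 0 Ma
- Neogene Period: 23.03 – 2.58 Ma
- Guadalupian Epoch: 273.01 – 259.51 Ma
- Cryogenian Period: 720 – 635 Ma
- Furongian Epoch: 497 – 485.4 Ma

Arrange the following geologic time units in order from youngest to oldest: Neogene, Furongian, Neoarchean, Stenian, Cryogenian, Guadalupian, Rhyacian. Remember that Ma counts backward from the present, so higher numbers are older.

Neogene, then Guadalupian, then Furongian, then Cryogenian, then Stenian, then Rhyacian, then Neoarchean

Sorting by start age (ascending Ma, since larger Ma = older): Neogene start 23.03, Guadalupian start 273.01, Furongian start 497, Cryogenian start 720, Stenian start 1200, Rhyacian start 2300, Neoarchean start 2800.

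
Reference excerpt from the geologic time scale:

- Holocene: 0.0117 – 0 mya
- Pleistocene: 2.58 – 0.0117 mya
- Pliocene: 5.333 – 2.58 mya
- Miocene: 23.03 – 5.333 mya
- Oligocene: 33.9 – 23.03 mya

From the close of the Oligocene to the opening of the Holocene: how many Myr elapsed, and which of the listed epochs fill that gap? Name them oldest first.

End of Oligocene = 23.03 Ma; start of Holocene = 0.0117 Ma.
Gap = 23.03 − 0.0117 = 23.0183 Myr.
Epochs wholly inside 23.03–0.0117 Ma: Miocene (23.03–5.333), Pliocene (5.333–2.58), Pleistocene (2.58–0.0117).

23.0183 million years; Miocene, Pliocene, Pleistocene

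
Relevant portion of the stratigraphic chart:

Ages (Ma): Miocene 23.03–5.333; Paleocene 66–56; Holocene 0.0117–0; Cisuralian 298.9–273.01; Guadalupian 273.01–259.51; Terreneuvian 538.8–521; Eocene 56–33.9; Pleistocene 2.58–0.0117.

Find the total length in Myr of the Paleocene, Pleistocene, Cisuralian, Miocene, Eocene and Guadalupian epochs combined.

Each duration: Paleocene = 10; Pleistocene = 2.5683; Cisuralian = 25.89; Miocene = 17.697; Eocene = 22.1; Guadalupian = 13.5.
Sum: 10 + 2.5683 + 25.89 + 17.697 + 22.1 + 13.5 = 91.7553 Myr.

91.7553 million years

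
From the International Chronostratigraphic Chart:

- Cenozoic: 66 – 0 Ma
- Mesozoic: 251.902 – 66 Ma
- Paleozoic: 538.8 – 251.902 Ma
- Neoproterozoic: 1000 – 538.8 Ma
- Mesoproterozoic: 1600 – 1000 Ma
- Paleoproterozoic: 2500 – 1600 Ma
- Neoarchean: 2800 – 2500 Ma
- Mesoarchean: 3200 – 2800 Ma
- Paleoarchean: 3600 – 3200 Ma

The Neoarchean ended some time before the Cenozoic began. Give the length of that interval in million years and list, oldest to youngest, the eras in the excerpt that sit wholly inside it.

The Neoarchean closes at 2500 Ma and the Cenozoic opens at 66 Ma, so the interval is 2500 − 66 = 2434 Myr.
An era fits inside if it starts at or after 2500 Ma and ends at or before 66 Ma; oldest first that gives Paleoproterozoic, Mesoproterozoic, Neoproterozoic, Paleozoic, Mesozoic.

2434 million years; Paleoproterozoic, Mesoproterozoic, Neoproterozoic, Paleozoic, Mesozoic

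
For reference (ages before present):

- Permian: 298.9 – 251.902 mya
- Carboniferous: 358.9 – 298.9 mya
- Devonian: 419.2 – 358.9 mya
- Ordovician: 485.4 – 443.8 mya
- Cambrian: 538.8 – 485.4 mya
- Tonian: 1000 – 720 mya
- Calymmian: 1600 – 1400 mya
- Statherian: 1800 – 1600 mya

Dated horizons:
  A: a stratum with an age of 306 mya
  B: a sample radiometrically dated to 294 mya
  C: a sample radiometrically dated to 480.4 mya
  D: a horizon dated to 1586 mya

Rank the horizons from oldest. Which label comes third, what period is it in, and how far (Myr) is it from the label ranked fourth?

Larger Ma means older, so oldest first: D 1586 > C 480.4 > A 306 > B 294.
Counting 3 along gives A (306 Ma); the excerpt puts that inside the Carboniferous, 358.9–298.9 Ma.
Next in line is B (294 Ma), and 306 − 294 = 12 Myr.

A, in the Carboniferous; 12 million years to B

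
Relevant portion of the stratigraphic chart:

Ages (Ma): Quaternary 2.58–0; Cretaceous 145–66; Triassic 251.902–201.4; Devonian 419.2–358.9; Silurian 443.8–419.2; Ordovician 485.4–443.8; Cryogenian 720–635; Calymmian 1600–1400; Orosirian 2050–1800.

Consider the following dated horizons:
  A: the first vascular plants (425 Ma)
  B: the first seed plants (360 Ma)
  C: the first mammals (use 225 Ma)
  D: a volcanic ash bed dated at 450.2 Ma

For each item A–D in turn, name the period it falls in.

Match each age against the start–end ranges in the excerpt: A = 425 Ma → Silurian (443.8–419.2); B = 360 Ma → Devonian (419.2–358.9); C = 225 Ma → Triassic (251.902–201.4); D = 450.2 Ma → Ordovician (485.4–443.8).

A — Silurian; B — Devonian; C — Triassic; D — Ordovician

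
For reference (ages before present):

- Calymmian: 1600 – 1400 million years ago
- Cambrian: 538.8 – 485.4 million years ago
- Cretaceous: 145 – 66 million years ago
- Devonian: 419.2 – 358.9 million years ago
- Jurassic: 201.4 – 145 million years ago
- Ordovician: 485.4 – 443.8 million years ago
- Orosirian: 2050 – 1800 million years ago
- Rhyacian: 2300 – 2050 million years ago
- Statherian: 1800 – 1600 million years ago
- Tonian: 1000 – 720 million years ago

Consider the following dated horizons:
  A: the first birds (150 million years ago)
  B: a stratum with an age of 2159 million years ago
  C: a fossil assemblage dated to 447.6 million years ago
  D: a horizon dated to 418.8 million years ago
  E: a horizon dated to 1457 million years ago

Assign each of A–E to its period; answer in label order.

A — Jurassic; B — Rhyacian; C — Ordovician; D — Devonian; E — Calymmian

A: 150 Ma lies in 201.4–145 Ma, so Jurassic.
B: 2159 Ma lies in 2300–2050 Ma, so Rhyacian.
C: 447.6 Ma lies in 485.4–443.8 Ma, so Ordovician.
D: 418.8 Ma lies in 419.2–358.9 Ma, so Devonian.
E: 1457 Ma lies in 1600–1400 Ma, so Calymmian.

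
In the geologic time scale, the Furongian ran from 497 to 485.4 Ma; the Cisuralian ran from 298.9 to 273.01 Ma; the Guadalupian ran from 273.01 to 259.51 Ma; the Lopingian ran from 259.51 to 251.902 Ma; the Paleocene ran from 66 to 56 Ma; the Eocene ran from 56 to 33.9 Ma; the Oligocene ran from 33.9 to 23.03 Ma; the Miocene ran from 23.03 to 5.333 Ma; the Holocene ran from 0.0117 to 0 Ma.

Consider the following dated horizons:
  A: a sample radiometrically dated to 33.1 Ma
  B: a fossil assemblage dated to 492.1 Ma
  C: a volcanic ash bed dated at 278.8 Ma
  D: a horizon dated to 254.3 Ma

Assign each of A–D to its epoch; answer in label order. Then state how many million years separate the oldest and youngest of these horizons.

A — Oligocene; B — Furongian; C — Cisuralian; D — Lopingian; span 459 million years

A: 33.1 Ma lies in 33.9–23.03 Ma, so Oligocene.
B: 492.1 Ma lies in 497–485.4 Ma, so Furongian.
C: 278.8 Ma lies in 298.9–273.01 Ma, so Cisuralian.
D: 254.3 Ma lies in 259.51–251.902 Ma, so Lopingian.
Oldest = 492.1 Ma, youngest = 33.1 Ma → span 459 Myr.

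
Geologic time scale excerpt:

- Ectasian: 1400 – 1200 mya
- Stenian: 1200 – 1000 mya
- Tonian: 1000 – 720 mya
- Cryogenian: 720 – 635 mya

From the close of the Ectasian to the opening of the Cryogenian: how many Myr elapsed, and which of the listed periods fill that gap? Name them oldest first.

480 million years; Stenian, Tonian

The Ectasian closes at 1200 Ma and the Cryogenian opens at 720 Ma, so the interval is 1200 − 720 = 480 Myr.
A period fits inside if it starts at or after 1200 Ma and ends at or before 720 Ma; oldest first that gives Stenian, Tonian.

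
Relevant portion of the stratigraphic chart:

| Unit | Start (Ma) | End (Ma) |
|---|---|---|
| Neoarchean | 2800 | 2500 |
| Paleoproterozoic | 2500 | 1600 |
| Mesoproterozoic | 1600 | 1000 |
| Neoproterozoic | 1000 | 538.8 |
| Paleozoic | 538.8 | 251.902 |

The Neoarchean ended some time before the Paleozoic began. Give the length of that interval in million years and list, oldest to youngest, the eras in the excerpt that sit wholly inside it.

1961.2 million years; Paleoproterozoic, Mesoproterozoic, Neoproterozoic

The Neoarchean closes at 2500 Ma and the Paleozoic opens at 538.8 Ma, so the interval is 2500 − 538.8 = 1961.2 Myr.
An era fits inside if it starts at or after 2500 Ma and ends at or before 538.8 Ma; oldest first that gives Paleoproterozoic, Mesoproterozoic, Neoproterozoic.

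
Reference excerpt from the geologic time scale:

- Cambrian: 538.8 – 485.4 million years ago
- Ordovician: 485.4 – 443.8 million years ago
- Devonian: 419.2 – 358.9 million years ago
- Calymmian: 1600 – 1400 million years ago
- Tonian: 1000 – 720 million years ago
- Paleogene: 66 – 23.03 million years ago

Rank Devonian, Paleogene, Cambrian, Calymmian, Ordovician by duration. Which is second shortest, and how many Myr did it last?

Paleogene, 42.97 million years

Start − end for each: Devonian 419.2 − 358.9 = 60.3; Paleogene 66 − 23.03 = 42.97; Cambrian 538.8 − 485.4 = 53.4; Calymmian 1600 − 1400 = 200; Ordovician 485.4 − 443.8 = 41.6.
Ranking these from shortest: Ordovician < Paleogene < Cambrian < Devonian < Calymmian.
Position 2 in that ranking is Paleogene, which lasted 42.97 Myr.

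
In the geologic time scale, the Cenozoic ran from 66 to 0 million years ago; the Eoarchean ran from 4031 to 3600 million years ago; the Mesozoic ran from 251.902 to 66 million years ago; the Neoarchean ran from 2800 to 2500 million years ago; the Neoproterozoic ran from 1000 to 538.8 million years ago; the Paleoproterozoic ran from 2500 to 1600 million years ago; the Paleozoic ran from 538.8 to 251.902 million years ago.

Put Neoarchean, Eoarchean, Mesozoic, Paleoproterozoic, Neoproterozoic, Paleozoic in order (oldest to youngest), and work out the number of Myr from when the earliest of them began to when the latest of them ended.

Eoarchean, Neoarchean, Paleoproterozoic, Neoproterozoic, Paleozoic, Mesozoic; total span 3965 Myr

From the excerpt: Neoarchean 2800–2500; Eoarchean 4031–3600; Mesozoic 251.902–66; Paleoproterozoic 2500–1600; Neoproterozoic 1000–538.8; Paleozoic 538.8–251.902 (Ma).
Larger Ma is earlier, so the oldest is Eoarchean and the youngest is Mesozoic; oldest to youngest: Eoarchean, Neoarchean, Paleoproterozoic, Neoproterozoic, Paleozoic, Mesozoic.
Oldest start 4031 minus youngest end 66 gives 3965 Myr overall.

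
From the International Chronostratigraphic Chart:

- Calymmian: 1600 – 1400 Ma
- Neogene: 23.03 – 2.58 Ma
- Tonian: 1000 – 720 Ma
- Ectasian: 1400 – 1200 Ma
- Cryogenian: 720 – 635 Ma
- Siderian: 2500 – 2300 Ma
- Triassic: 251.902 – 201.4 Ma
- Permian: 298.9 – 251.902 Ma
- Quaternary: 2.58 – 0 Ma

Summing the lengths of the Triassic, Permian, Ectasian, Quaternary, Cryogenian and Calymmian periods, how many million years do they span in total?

Each duration: Triassic = 50.502; Permian = 46.998; Ectasian = 200; Quaternary = 2.58; Cryogenian = 85; Calymmian = 200.
Sum: 50.502 + 46.998 + 200 + 2.58 + 85 + 200 = 585.08 Myr.

585.08 million years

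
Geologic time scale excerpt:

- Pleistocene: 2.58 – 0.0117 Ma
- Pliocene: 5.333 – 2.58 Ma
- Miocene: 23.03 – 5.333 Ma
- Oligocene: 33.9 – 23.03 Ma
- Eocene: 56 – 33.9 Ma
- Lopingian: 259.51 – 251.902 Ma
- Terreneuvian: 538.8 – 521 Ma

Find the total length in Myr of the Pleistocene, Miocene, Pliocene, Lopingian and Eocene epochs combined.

52.7263 million years

Duration is start − end for each: (2.58 − 0.0117) + (23.03 − 5.333) + (5.333 − 2.58) + (259.51 − 251.902) + (56 − 33.9).
That is 2.5683 + 17.697 + 2.753 + 7.608 + 22.1, which totals 52.7263 million years.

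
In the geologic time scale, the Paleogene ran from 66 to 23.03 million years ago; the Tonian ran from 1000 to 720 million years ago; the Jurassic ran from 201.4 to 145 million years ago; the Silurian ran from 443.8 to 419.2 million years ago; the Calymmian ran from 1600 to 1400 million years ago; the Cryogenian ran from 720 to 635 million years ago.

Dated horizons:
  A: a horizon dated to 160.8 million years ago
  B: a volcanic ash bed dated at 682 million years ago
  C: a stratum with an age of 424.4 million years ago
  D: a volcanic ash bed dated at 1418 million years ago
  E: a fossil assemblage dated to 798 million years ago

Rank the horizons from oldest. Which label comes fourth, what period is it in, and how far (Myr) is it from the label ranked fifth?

C, in the Silurian; 263.6 million years to A

Larger Ma means older, so oldest first: D 1418 > E 798 > B 682 > C 424.4 > A 160.8.
Counting 4 along gives C (424.4 Ma); the excerpt puts that inside the Silurian, 443.8–419.2 Ma.
Next in line is A (160.8 Ma), and 424.4 − 160.8 = 263.6 Myr.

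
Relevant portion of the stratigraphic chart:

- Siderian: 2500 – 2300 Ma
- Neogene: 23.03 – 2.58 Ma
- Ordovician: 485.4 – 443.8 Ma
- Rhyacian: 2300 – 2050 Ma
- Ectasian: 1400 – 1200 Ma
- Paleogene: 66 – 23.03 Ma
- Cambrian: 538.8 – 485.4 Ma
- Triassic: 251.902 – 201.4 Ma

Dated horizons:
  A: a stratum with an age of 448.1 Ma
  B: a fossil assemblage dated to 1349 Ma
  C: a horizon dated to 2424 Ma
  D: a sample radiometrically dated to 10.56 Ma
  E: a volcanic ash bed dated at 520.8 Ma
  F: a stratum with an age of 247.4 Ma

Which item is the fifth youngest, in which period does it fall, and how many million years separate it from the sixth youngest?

Smaller Ma means younger, so youngest first: D 10.56 < F 247.4 < A 448.1 < E 520.8 < B 1349 < C 2424.
Counting 5 along gives B (1349 Ma); the excerpt puts that inside the Ectasian, 1400–1200 Ma.
Next in line is C (2424 Ma), and 2424 − 1349 = 1075 Myr.

B, in the Ectasian; 1075 million years to C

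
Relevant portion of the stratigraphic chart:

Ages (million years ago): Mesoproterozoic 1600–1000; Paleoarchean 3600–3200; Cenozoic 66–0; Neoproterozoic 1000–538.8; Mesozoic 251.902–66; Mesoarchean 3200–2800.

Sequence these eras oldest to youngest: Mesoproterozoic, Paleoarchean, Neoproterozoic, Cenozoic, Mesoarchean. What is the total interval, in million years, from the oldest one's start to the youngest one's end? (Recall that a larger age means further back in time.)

From the excerpt: Mesoproterozoic 1600–1000; Paleoarchean 3600–3200; Neoproterozoic 1000–538.8; Cenozoic 66–0; Mesoarchean 3200–2800 (Ma).
Larger Ma is earlier, so the oldest is Paleoarchean and the youngest is Cenozoic; oldest to youngest: Paleoarchean, Mesoarchean, Mesoproterozoic, Neoproterozoic, Cenozoic.
Oldest start 3600 minus youngest end 0 gives 3600 Myr overall.

Paleoarchean → Mesoarchean → Mesoproterozoic → Neoproterozoic → Cenozoic; total span 3600 Myr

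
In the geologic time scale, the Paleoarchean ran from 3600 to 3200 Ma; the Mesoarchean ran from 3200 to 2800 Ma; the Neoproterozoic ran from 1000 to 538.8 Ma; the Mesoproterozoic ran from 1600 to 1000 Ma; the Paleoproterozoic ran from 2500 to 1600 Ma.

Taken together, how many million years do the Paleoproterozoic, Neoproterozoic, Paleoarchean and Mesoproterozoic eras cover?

Each duration: Paleoproterozoic = 900; Neoproterozoic = 461.2; Paleoarchean = 400; Mesoproterozoic = 600.
Sum: 900 + 461.2 + 400 + 600 = 2361.2 Myr.

2361.2 million years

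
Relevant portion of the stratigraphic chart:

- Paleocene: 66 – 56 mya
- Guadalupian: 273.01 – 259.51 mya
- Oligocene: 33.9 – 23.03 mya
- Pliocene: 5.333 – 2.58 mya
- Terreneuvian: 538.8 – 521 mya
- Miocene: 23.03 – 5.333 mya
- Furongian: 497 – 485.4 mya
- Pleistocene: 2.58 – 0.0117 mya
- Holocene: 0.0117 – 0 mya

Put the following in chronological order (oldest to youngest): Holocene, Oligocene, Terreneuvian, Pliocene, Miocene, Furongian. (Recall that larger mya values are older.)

Read off each span (Ma): Holocene 0.0117–0; Oligocene 33.9–23.03; Terreneuvian 538.8–521; Pliocene 5.333–2.58; Miocene 23.03–5.333; Furongian 497–485.4.
Larger Ma is older, so oldest→youngest is Terreneuvian, Furongian, Oligocene, Miocene, Pliocene, Holocene.

Terreneuvian, Furongian, Oligocene, Miocene, Pliocene, Holocene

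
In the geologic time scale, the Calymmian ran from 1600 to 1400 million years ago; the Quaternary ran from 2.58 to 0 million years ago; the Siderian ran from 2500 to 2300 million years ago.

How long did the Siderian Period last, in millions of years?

2500 − 2300 = 200 million years.

200 million years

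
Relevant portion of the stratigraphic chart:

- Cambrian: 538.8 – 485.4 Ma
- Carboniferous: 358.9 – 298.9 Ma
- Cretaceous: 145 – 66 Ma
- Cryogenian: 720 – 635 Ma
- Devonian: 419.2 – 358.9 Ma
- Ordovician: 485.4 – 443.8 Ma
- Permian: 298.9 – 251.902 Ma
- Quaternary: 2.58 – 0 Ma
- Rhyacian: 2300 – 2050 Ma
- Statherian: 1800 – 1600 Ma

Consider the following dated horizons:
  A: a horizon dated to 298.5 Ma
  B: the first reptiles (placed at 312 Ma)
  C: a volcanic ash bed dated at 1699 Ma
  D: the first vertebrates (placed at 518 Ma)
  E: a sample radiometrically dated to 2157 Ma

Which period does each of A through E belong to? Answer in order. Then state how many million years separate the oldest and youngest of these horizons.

Match each age against the start–end ranges in the excerpt: A = 298.5 Ma → Permian (298.9–251.902); B = 312 Ma → Carboniferous (358.9–298.9); C = 1699 Ma → Statherian (1800–1600); D = 518 Ma → Cambrian (538.8–485.4); E = 2157 Ma → Rhyacian (2300–2050).
The largest age is 2157 Ma and the smallest is 298.5 Ma; their difference is 1858.5 Myr.

A — Permian; B — Carboniferous; C — Statherian; D — Cambrian; E — Rhyacian; span 1858.5 million years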